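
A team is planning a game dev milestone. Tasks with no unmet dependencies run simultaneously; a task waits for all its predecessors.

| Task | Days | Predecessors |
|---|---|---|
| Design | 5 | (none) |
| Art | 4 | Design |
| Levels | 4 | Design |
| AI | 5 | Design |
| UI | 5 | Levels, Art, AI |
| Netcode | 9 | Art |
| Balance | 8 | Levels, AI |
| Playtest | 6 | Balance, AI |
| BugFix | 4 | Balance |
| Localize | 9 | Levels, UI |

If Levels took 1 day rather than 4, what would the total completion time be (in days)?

Critical path before the change: Design→AI→UI→Localize = 5+5+5+9 = 24 giving 24 days.
Levels has 1 day of float (longest path through it is 23).
That remains the longest chain; total 24 days.

24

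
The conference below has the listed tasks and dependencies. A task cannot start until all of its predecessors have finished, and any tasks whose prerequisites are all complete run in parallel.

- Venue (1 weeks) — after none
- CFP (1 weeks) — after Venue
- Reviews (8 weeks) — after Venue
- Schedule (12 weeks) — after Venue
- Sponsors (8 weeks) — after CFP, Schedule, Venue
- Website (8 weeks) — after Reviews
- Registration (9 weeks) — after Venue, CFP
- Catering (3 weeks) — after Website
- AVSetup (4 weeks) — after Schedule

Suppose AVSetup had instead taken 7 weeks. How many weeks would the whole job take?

21

Actual critical path: Venue→Schedule→Sponsors = 1+12+8 = 21 ⇒ 21 weeks.
AVSetup has 4 weeks of float (longest path through it is 17).
That remains the longest chain; total 21 weeks.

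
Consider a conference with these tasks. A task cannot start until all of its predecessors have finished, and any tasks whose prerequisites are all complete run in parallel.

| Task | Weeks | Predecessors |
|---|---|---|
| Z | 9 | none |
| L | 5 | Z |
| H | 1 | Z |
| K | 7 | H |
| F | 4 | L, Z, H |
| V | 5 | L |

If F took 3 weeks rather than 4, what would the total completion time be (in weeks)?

19

Critical path before the change: Z→L→V = 9+5+5 = 19 giving 19 weeks.
The longest path through F is only 18 weeks, so F has float 1.
The critical path is still Z→L→V; finish is now 19 weeks.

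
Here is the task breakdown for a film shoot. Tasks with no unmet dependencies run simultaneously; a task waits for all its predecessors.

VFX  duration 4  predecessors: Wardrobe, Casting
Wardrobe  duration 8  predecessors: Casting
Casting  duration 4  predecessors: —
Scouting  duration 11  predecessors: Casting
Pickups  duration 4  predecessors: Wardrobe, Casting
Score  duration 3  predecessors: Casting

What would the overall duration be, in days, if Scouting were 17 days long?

The binding path is Casting→Wardrobe→Pickups = 4+8+4 = 16; finish at 16 days.
Scouting has 1 day of float (longest path through it is 15).
New critical path: Casting→Scouting = 4+17 = 21 ⇒ 21 days.

21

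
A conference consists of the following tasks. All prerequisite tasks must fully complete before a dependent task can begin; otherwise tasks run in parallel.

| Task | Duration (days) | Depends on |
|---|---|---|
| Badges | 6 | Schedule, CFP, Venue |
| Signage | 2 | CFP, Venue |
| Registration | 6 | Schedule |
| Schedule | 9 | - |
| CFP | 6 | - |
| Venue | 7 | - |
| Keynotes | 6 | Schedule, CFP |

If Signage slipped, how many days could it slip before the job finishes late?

6

The longest chain is Schedule→Keynotes = 9+6 = 15; overall finish 15 days.
Longest path through Signage: 9 days (earliest finish 9, latest finish 15).
Slack of Signage = 13 − 7 = 6 days.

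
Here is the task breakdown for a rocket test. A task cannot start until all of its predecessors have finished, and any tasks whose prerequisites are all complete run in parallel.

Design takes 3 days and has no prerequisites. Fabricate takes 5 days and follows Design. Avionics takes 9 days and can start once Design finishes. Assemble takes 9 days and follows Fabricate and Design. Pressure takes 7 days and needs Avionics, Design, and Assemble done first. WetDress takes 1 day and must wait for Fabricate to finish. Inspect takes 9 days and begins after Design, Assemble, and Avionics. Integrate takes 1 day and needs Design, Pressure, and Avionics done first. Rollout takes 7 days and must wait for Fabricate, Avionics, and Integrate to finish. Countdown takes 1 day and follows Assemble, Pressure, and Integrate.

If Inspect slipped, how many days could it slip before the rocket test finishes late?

The longest chain is Design→Fabricate→Assemble→Pressure→Integrate→Rollout = 3+5+9+7+1+7 = 32; overall finish 32 days.
The longest chain containing Inspect totals 26 days.
Slack of Inspect = 23 − 17 = 6 days.

6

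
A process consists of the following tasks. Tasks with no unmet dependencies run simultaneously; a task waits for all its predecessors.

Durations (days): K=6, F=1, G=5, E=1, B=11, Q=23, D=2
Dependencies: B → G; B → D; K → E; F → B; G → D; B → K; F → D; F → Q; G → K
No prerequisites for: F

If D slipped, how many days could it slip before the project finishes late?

5

The longest chain is F→B→G→K→E = 1+11+5+6+1 = 24; overall finish 24 days.
Longest path through D: 19 days (earliest finish 19, latest finish 24).
So D can slip 24 − 19 = 5 days.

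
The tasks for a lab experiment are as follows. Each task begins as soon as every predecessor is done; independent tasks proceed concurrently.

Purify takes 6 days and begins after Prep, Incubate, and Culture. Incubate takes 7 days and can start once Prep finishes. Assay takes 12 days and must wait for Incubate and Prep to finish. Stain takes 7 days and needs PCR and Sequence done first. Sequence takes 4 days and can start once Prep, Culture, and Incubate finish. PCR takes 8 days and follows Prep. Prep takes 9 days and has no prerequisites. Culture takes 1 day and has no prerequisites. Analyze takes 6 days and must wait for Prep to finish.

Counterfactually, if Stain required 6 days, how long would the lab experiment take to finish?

28

The binding path is Prep→Incubate→Assay = 9+7+12 = 28; finish at 28 days.
Stain is off the critical path — its longest chain is 27 days, giving 1 of slack.
That remains the longest chain; total 28 days.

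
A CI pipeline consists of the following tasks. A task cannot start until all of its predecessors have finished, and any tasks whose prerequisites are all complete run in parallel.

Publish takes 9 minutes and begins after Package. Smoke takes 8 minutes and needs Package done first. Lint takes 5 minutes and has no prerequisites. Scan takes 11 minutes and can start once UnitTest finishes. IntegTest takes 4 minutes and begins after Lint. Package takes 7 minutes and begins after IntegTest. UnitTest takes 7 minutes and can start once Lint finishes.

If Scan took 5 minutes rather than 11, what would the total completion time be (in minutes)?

The binding path is Lint→IntegTest→Package→Publish = 5+4+7+9 = 25; finish at 25 minutes.
The longest path through Scan is only 23 minutes, so Scan has float 2.
That remains the longest chain; total 25 minutes.

25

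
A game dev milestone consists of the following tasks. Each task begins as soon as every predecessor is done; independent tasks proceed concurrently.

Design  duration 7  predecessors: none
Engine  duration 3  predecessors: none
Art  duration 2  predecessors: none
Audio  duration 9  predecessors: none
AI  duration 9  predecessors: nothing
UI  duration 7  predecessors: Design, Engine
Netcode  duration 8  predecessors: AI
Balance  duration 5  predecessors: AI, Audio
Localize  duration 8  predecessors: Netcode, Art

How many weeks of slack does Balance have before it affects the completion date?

The longest chain is AI→Netcode→Localize = 9+8+8 = 25; overall finish 25 weeks.
Balance finishes as early as 14 and must finish by 25.
Slack of Balance = 20 − 9 = 11 weeks.

11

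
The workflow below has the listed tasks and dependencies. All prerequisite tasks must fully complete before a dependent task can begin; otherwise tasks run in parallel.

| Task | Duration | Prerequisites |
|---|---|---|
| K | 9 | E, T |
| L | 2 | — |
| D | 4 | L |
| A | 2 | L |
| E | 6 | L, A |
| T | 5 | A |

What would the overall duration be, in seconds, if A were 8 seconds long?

Baseline: L→A→E→K = 2+2+6+9 = 19 → 19 seconds.
A is on the critical path; changing it to 8 makes that path 25 seconds.
No other chain overtakes it, so the finish is 25 seconds.

25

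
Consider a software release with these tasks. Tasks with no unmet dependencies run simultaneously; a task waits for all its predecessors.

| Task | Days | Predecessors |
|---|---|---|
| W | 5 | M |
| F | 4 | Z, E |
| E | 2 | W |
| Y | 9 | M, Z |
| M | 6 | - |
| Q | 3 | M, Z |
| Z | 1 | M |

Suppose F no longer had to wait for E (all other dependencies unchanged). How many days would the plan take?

With the dependency in place, M→W→E→F = 6+5+2+4 = 17 sets the finish at 17 days.
Without E→F, F's earliest start moves from 13 to 7.
The longest chain is now M→Z→Y = 6+1+9 = 16, so the plan takes 16 days.

16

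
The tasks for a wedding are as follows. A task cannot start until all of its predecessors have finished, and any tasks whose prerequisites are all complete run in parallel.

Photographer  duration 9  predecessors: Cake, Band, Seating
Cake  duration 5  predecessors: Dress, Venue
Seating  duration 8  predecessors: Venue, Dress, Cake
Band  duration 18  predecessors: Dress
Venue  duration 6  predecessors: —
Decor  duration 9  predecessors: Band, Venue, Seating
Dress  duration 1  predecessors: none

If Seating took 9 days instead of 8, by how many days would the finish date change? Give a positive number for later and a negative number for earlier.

As given, the longest chain is Venue→Cake→Seating→Photographer = 6+5+8+9 = 28, so the finish is 28 days.
Seating is on the critical path; changing it to 9 makes that path 29 days.
No other chain overtakes it, so the finish is 29 days.
Change in finish: 29 − 28 = +1 days.

1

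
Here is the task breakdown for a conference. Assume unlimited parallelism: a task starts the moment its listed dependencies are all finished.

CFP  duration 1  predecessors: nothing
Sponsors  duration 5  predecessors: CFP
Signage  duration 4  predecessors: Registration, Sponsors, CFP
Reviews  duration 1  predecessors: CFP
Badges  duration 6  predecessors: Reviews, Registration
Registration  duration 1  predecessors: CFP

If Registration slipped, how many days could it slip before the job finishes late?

CFP→Sponsors→Signage = 1+5+4 = 10 sets the makespan at 10 days.
Longest path through Registration: 8 days (earliest finish 2, latest finish 4).
So Registration can slip 4 − 2 = 2 days.

2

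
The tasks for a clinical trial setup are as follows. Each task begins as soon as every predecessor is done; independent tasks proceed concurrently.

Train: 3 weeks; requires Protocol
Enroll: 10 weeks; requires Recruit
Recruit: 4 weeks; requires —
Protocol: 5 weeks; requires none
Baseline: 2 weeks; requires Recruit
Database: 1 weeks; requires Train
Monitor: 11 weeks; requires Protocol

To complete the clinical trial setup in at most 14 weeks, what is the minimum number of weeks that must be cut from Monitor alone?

2

Current finish: 16 weeks; target: 14.
Monitor is on every critical path, so each week cut from Monitor cuts the finish by one (this holds down to a finish of 14).
Need 16 − 14 = 2 weeks off Monitor → Monitor becomes 9 weeks, finish becomes 14.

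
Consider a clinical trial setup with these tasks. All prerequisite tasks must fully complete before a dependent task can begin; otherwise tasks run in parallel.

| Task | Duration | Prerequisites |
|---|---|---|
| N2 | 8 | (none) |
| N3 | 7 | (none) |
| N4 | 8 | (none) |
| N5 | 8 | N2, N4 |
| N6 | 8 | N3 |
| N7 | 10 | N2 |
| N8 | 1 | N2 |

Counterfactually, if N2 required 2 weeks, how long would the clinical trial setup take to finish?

16

The binding path is N2→N7 = 8+10 = 18; finish at 18 weeks.
N2 is on the critical path; changing it to 2 makes that path 12 weeks.
The binding chain switches to N4→N5 = 8+8 = 16; finish 16 weeks.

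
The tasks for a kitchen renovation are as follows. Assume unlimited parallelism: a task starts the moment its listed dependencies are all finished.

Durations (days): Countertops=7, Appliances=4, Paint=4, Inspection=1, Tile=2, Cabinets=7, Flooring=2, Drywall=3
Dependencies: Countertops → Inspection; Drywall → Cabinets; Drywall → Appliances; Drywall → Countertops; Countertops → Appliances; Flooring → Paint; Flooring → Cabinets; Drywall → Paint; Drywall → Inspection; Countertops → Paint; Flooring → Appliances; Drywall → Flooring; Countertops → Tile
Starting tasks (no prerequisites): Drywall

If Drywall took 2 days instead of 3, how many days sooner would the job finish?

1

Baseline: Drywall→Countertops→Paint = 3+7+4 = 14 → 14 days.
Drywall is on the critical path; changing it to 2 makes that path 13 days.
No other chain overtakes it, so the finish is 13 days.
Change in finish: 13 − 14 = -1 days.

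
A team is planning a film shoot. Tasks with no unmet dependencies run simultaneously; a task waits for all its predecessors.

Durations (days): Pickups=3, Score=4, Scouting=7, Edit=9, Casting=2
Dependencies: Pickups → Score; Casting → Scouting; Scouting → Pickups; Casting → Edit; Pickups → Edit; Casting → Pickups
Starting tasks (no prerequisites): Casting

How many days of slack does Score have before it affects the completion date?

Critical path: Casting→Scouting→Pickups→Edit = 2+7+3+9 = 21, so the finish is 21 days.
Longest path through Score: 16 days (earliest finish 16, latest finish 21).
So Score can slip 21 − 16 = 5 days.

5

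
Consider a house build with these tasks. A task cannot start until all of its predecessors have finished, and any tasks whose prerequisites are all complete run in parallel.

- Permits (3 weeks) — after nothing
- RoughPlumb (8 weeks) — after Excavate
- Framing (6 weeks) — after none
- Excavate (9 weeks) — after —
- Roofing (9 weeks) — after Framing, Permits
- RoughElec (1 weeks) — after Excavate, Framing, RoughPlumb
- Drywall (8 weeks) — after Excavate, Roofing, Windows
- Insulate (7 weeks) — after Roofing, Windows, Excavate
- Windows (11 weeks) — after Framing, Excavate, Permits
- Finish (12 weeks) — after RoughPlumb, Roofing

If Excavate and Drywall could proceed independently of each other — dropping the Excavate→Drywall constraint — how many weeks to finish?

Original critical path: Excavate→RoughPlumb→Finish = 9+8+12 = 29 ⇒ 29 weeks.
Dropping Excavate→Drywall doesn't change Drywall's earliest start (20); another predecessor still binds.
The longest chain is now Excavate→RoughPlumb→Finish = 9+8+12 = 29, so the plan takes 29 weeks.

29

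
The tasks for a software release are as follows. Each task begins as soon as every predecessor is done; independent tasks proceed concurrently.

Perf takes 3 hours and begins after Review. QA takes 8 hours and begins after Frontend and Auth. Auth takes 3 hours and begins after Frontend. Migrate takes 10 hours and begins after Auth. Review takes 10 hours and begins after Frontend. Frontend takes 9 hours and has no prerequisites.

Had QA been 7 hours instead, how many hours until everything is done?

22

As given, the longest chain is Frontend→Auth→Migrate = 9+3+10 = 22, so the finish is 22 hours.
QA is off the critical path — its longest chain is 20 hours, giving 2 of slack.
No other chain overtakes it, so the finish is 22 hours.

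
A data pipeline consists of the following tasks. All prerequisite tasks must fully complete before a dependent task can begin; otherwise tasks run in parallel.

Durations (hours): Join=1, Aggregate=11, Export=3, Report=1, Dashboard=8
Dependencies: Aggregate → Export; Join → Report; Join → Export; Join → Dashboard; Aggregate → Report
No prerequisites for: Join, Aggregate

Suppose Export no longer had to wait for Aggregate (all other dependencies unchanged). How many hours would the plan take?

Original critical path: Aggregate→Export = 11+3 = 14 ⇒ 14 hours.
Without Aggregate→Export, Export's earliest start moves from 11 to 1.
After: Aggregate→Report = 11+1 = 12 → 12 hours.

12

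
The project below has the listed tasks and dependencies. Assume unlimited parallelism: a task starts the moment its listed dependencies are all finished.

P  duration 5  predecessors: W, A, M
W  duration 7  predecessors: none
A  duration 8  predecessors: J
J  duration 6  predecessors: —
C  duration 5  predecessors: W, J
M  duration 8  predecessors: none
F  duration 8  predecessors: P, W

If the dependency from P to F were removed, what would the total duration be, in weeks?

19

Before: longest chain J→A→P→F = 6+8+5+8 = 27, finish 27.
Without P→F, F's earliest start moves from 19 to 7.
After: J→A→P = 6+8+5 = 19 → 19 weeks.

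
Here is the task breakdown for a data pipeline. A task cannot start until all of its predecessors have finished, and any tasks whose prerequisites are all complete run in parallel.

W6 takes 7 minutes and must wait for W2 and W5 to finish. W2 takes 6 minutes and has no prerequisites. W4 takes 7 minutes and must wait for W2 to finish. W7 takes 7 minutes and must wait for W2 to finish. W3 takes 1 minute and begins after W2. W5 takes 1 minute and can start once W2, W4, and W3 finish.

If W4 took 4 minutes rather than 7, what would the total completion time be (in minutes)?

18

Actual critical path: W2→W4→W5→W6 = 6+7+1+7 = 21 ⇒ 21 minutes.
W4 is on the critical path; changing it to 4 makes that path 18 minutes.
The critical path is still W2→W4→W5→W6; finish is now 18 minutes.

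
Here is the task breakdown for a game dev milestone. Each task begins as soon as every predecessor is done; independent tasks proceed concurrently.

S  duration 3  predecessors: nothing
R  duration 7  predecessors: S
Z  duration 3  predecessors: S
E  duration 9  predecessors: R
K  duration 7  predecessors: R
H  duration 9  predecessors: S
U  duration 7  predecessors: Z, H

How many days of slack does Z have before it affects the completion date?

S→R→E = 3+7+9 = 19 sets the makespan at 19 days.
Longest path through Z: 13 days (earliest finish 6, latest finish 12).
Float = 19 − 13 = 6.

6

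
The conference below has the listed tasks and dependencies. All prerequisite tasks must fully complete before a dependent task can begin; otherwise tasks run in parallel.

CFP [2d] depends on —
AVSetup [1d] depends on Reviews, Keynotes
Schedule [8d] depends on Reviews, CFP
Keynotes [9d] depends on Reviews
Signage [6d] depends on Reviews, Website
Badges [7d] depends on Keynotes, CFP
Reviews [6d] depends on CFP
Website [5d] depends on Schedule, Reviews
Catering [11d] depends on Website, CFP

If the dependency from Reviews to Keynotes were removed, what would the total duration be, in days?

32

With the dependency in place, CFP→Reviews→Schedule→Website→Catering = 2+6+8+5+11 = 32 sets the finish at 32 days.
Without Reviews→Keynotes, Keynotes's earliest start moves from 8 to 0.
After: CFP→Reviews→Schedule→Website→Catering = 2+6+8+5+11 = 32 → 32 days.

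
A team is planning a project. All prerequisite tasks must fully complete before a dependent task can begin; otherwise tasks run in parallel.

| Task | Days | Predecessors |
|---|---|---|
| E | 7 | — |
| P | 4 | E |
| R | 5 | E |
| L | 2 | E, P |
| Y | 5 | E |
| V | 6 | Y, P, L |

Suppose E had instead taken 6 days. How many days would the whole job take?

18

As given, the longest chain is E→P→L→V = 7+4+2+6 = 19, so the finish is 19 days.
Since E is critical, the -1 change carries straight to that chain (now 18 days).
The critical path is still E→P→L→V; finish is now 18 days.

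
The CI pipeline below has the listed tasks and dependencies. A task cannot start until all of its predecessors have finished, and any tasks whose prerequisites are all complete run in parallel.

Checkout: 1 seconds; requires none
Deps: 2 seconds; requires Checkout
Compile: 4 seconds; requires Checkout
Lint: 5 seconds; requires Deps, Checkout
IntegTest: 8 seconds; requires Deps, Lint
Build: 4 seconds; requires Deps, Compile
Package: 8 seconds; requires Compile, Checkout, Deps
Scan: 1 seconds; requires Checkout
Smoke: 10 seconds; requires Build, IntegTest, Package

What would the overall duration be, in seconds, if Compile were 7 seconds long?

26

The binding path is Checkout→Deps→Lint→IntegTest→Smoke = 1+2+5+8+10 = 26; finish at 26 seconds.
Compile is off the critical path — its longest chain is 23 seconds, giving 3 of slack.
No other chain overtakes it, so the finish is 26 seconds.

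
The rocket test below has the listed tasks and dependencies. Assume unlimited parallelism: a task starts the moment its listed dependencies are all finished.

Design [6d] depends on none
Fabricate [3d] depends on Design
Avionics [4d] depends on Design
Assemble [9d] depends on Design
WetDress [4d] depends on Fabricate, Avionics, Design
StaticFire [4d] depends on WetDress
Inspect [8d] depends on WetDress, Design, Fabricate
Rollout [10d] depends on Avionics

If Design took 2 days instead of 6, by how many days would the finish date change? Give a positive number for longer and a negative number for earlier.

As given, the longest chain is Design→Avionics→WetDress→Inspect = 6+4+4+8 = 22, so the finish is 22 days.
Design lies on that path, so at 2 days the path becomes 18 days.
That remains the longest chain; total 18 days.
Change in finish: 18 − 22 = -4 days.

-4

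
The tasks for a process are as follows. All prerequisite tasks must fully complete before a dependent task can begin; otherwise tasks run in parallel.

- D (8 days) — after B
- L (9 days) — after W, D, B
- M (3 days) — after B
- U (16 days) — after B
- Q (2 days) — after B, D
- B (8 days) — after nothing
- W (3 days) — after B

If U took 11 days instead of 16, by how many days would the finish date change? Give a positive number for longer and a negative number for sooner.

As given, the longest chain is B→D→L = 8+8+9 = 25, so the finish is 25 days.
The longest path through U is only 24 days, so U has float 1.
The critical path is still B→D→L; finish is now 25 days.
Change in finish: 25 − 25 = +0 days.

0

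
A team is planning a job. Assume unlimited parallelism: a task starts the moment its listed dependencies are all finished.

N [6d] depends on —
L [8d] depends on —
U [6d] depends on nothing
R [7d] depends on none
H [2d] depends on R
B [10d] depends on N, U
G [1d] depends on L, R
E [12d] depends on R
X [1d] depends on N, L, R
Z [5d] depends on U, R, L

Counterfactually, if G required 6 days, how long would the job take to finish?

Critical path before the change: R→E = 7+12 = 19 giving 19 days.
G is off the critical path — its longest chain is 9 days, giving 10 of slack.
No other chain overtakes it, so the finish is 19 days.

19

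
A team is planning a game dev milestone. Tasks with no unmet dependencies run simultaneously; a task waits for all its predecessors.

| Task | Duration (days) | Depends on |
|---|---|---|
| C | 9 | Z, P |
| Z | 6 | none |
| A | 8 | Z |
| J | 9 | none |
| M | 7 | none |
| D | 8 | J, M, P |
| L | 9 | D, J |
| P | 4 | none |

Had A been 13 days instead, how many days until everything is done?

26

The binding path is J→D→L = 9+8+9 = 26; finish at 26 days.
A has 12 days of float (longest path through it is 14).
No other chain overtakes it, so the finish is 26 days.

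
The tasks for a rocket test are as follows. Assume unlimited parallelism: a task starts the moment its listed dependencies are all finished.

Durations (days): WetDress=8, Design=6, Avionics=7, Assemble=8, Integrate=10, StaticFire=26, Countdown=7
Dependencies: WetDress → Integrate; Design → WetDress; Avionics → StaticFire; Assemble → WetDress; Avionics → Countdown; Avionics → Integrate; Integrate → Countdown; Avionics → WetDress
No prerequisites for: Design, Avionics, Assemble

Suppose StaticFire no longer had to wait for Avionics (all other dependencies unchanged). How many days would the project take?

With the dependency in place, Avionics→StaticFire = 7+26 = 33 sets the finish at 33 days.
Without Avionics→StaticFire, StaticFire's earliest start moves from 7 to 0.
The longest chain is now Assemble→WetDress→Integrate→Countdown = 8+8+10+7 = 33, so the project takes 33 days.

33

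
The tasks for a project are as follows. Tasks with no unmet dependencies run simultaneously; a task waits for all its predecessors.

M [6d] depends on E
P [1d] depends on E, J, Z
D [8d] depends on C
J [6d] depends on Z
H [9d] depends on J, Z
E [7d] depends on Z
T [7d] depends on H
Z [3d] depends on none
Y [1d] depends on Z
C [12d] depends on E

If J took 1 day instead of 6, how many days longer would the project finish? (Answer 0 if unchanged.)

Actual critical path: Z→E→C→D = 3+7+12+8 = 30 ⇒ 30 days.
J is off the critical path — its longest chain is 25 days, giving 5 of slack.
No other chain overtakes it, so the finish is 30 days.
Change in finish: 30 − 30 = +0 days.

0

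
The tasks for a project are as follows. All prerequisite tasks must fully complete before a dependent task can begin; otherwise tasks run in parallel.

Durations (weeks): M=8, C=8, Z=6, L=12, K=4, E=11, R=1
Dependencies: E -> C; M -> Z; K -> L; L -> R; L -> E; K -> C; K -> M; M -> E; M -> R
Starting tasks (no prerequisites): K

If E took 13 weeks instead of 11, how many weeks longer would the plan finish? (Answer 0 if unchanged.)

2

As given, the longest chain is K→L→E→C = 4+12+11+8 = 35, so the finish is 35 weeks.
Since E is critical, the +2 change carries straight to that chain (now 37 weeks).
That remains the longest chain; total 37 weeks.
Change in finish: 37 − 35 = +2 weeks.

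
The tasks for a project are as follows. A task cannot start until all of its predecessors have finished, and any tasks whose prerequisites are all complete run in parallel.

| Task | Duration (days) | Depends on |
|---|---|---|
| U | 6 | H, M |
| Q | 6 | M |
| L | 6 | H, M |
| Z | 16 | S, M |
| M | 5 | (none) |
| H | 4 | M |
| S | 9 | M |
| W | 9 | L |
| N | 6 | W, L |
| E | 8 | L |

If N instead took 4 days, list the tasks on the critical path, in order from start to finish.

Actual critical path: M→H→L→W→N = 5+4+6+9+6 = 30 ⇒ 30 days.
Since N is critical, the -2 change carries straight to that chain (now 28 days).
The binding chain switches to M→S→Z = 5+9+16 = 30; finish 30 days.

M, S, Z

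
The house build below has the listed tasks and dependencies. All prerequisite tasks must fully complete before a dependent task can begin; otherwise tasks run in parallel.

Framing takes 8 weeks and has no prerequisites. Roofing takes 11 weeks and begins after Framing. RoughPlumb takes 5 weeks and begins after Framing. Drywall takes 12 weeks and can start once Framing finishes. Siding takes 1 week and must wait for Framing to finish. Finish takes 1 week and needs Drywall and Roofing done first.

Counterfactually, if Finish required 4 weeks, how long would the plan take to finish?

The binding path is Framing→Drywall→Finish = 8+12+1 = 21; finish at 21 weeks.
Since Finish is critical, the +3 change carries straight to that chain (now 24 weeks).
The critical path is still Framing→Drywall→Finish; finish is now 24 weeks.

24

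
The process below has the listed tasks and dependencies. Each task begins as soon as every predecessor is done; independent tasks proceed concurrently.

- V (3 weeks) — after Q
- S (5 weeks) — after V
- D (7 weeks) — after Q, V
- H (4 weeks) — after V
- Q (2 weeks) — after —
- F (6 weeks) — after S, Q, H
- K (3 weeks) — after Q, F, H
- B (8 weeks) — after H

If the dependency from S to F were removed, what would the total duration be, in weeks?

18

Before: longest chain Q→V→S→F→K = 2+3+5+6+3 = 19, finish 19.
Without S→F, F's earliest start moves from 10 to 9.
New critical path: Q→V→H→F→K = 2+3+4+6+3 = 18 ⇒ 18 weeks.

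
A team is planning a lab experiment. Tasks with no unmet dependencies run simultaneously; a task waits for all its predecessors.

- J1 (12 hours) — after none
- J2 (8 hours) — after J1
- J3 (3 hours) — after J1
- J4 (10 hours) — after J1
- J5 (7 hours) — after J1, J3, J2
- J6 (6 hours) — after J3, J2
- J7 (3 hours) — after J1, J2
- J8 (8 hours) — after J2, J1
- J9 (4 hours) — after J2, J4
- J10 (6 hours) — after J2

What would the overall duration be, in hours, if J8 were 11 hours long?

Actual critical path: J1→J2→J8 = 12+8+8 = 28 ⇒ 28 hours.
J8 lies on that path, so at 11 hours the path becomes 31 hours.
No other chain overtakes it, so the finish is 31 hours.

31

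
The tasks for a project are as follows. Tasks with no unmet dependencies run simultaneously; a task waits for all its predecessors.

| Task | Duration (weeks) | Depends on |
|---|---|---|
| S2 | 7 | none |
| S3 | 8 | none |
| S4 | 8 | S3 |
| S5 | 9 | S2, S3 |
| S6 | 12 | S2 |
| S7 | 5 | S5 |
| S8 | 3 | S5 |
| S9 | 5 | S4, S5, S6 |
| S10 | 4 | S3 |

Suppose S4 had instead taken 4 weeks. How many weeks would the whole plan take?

24

As given, the longest chain is S2→S6→S9 = 7+12+5 = 24, so the finish is 24 weeks.
The longest path through S4 is only 21 weeks, so S4 has float 3.
That remains the longest chain; total 24 weeks.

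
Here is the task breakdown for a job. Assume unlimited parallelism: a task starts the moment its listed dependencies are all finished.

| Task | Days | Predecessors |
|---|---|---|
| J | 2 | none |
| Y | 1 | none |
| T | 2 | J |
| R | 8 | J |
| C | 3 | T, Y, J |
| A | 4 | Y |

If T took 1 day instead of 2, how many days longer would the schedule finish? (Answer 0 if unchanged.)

0

Critical path before the change: J→R = 2+8 = 10 giving 10 days.
T is off the critical path — its longest chain is 7 days, giving 3 of slack.
No other chain overtakes it, so the finish is 10 days.
Change in finish: 10 − 10 = +0 days.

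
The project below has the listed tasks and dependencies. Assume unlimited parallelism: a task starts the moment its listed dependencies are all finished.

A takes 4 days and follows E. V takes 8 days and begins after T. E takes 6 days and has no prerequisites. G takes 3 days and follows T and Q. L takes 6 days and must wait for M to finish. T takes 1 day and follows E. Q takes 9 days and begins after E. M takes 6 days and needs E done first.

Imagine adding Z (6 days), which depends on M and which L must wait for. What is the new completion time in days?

Originally the project takes 18 days.
With Z inserted, L now waits for max(M, Z).
New critical path: E→M→Z→L = 6+6+6+6 = 24 ⇒ 24 days.

24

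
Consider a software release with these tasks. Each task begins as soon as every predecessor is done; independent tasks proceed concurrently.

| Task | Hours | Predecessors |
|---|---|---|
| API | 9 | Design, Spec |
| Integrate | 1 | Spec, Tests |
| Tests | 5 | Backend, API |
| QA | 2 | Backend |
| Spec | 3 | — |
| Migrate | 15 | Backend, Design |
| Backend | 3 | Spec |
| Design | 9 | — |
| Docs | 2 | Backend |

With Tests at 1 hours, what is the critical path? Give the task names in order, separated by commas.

Design, Migrate

Critical path before the change: Design→API→Tests→Integrate = 9+9+5+1 = 24 giving 24 hours.
Tests lies on that path, so at 1 hour the path becomes 20 hours.
The binding chain switches to Design→Migrate = 9+15 = 24; finish 24 hours.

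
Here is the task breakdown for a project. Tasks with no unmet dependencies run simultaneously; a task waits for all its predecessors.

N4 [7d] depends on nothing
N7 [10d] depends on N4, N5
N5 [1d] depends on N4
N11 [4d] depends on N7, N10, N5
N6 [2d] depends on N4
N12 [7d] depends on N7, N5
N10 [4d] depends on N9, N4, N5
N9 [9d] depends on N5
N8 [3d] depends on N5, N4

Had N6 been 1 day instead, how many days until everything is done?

25

Actual critical path: N4→N5→N7→N12 = 7+1+10+7 = 25 ⇒ 25 days.
The longest path through N6 is only 9 days, so N6 has float 16.
No other chain overtakes it, so the finish is 25 days.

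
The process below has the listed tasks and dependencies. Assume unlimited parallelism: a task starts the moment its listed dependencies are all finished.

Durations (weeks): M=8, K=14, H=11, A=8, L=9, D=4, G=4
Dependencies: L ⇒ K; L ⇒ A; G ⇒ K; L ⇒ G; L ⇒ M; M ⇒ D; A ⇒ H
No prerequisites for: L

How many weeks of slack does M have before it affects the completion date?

7

The longest chain is L→A→H = 9+8+11 = 28; overall finish 28 weeks.
M finishes as early as 17 and must finish by 24.
Slack of M = 16 − 9 = 7 weeks.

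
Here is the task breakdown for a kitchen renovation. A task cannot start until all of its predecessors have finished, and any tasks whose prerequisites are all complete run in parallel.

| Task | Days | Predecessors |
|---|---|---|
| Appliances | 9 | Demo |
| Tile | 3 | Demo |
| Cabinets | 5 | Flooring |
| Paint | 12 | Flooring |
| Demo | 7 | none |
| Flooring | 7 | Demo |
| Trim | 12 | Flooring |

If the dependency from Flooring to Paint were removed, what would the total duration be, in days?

26

Original critical path: Demo→Flooring→Paint = 7+7+12 = 26 ⇒ 26 days.
Without Flooring→Paint, Paint's earliest start moves from 14 to 0.
The longest chain is now Demo→Flooring→Trim = 7+7+12 = 26, so the job takes 26 days.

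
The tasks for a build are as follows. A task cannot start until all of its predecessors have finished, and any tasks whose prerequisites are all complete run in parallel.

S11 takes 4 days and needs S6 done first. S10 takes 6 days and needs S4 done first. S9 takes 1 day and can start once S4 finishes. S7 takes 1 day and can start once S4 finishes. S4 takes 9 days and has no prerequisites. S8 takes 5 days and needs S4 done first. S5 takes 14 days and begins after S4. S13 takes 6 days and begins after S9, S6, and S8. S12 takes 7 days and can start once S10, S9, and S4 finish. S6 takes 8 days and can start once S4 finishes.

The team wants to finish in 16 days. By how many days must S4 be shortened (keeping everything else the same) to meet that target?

Current finish: 23 days; target: 16.
S4 is on every critical path, so each day cut from S4 cuts the finish by one (this holds down to a finish of 15).
Need 23 − 16 = 7 days off S4 → S4 becomes 2 days, finish becomes 16.

7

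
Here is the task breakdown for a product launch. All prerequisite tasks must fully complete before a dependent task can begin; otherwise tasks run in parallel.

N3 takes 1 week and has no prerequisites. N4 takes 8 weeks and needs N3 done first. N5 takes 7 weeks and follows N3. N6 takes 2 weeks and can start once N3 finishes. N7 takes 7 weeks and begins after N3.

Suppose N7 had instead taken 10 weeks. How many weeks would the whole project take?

As given, the longest chain is N3→N4 = 1+8 = 9, so the finish is 9 weeks.
The longest path through N7 is only 8 weeks, so N7 has float 1.
New critical path: N3→N7 = 1+10 = 11 ⇒ 11 weeks.

11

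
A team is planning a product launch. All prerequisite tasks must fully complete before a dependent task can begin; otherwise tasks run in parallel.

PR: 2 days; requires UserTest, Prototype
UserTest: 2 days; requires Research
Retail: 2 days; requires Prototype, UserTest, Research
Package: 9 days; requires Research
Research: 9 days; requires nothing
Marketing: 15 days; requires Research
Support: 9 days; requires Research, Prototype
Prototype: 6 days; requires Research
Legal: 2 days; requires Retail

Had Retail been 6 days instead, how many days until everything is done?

Baseline: Research→Prototype→Support = 9+6+9 = 24 → 24 days.
The longest path through Retail is only 19 days, so Retail has float 5.
That remains the longest chain; total 24 days.

24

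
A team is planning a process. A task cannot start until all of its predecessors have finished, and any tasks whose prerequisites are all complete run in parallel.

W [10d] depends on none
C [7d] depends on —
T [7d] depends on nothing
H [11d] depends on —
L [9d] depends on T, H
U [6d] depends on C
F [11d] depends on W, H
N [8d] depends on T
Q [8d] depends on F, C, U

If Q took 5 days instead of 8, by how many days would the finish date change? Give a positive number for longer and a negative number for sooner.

The binding path is H→F→Q = 11+11+8 = 30; finish at 30 days.
Q is on the critical path; changing it to 5 makes that path 27 days.
The critical path is still H→F→Q; finish is now 27 days.
Change in finish: 27 − 30 = -3 days.

-3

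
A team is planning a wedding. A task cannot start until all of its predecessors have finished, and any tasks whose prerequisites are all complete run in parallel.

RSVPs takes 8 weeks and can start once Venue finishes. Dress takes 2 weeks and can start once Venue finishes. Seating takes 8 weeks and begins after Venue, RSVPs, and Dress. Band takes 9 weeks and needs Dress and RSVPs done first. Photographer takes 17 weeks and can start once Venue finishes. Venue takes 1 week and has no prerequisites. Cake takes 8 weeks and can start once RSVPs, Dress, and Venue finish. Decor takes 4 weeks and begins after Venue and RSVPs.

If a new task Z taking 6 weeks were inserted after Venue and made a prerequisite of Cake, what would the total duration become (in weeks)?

18

Originally the wedding takes 18 weeks.
With Z inserted, Cake now waits for max(RSVPs, Dress, Venue, Z).
New critical path: Venue→RSVPs→Band = 1+8+9 = 18 ⇒ 18 weeks.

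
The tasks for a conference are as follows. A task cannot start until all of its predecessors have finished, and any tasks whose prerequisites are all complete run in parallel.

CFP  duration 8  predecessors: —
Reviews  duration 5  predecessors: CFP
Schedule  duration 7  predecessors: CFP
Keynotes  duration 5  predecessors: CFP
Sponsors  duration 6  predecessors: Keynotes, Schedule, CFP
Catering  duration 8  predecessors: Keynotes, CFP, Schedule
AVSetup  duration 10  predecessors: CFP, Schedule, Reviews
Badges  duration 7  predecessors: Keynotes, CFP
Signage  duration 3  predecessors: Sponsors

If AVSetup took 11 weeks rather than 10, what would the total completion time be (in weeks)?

Actual critical path: CFP→Schedule→AVSetup = 8+7+10 = 25 ⇒ 25 weeks.
AVSetup is on the critical path; changing it to 11 makes that path 26 weeks.
No other chain overtakes it, so the finish is 26 weeks.

26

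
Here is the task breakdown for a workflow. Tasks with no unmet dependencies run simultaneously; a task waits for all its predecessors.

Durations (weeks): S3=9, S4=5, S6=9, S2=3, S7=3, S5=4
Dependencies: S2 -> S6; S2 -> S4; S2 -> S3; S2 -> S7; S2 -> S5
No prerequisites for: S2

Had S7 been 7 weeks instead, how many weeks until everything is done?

Baseline: S2→S3 = 3+9 = 12 → 12 weeks.
S7 is off the critical path — its longest chain is 6 weeks, giving 6 of slack.
That remains the longest chain; total 12 weeks.

12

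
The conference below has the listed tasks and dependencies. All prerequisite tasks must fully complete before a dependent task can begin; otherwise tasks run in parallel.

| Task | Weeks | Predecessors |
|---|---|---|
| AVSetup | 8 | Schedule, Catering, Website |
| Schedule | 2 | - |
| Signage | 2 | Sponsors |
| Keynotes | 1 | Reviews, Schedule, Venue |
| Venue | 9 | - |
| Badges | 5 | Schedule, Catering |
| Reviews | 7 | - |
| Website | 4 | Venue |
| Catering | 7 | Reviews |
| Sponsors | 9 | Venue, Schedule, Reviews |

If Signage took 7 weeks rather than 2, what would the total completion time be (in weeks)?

25

The binding path is Reviews→Catering→AVSetup = 7+7+8 = 22; finish at 22 weeks.
Signage is off the critical path — its longest chain is 20 weeks, giving 2 of slack.
New critical path: Venue→Sponsors→Signage = 9+9+7 = 25 ⇒ 25 weeks.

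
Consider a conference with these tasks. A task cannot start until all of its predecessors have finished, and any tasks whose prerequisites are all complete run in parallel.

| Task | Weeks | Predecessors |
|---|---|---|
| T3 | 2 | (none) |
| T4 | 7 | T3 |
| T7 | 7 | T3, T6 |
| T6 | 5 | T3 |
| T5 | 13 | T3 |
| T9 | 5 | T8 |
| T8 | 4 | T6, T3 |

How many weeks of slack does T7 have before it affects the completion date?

T3→T6→T8→T9 = 2+5+4+5 = 16 sets the makespan at 16 weeks.
T7 finishes as early as 14 and must finish by 16.
Slack of T7 = 9 − 7 = 2 weeks.

2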